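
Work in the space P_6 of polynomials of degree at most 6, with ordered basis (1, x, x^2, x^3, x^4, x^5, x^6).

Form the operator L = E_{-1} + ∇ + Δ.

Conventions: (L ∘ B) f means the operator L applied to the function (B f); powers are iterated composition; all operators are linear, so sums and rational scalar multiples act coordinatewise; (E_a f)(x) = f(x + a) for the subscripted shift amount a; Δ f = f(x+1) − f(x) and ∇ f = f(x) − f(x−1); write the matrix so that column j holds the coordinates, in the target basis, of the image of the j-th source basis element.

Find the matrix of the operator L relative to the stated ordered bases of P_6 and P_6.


the matrix is [[1, 1, 1, 1, 1, 1, 1]; [0, 1, 2, 3, 4, 5, 6]; [0, 0, 1, 3, 6, 10, 15]; [0, 0, 0, 1, 4, 10, 20]; [0, 0, 0, 0, 1, 5, 15]; [0, 0, 0, 0, 0, 1, 6]; [0, 0, 0, 0, 0, 0, 1]] (rows listed top to bottom)

image of 1: 1
image of x: x + 1
image of x^2: x^2 + 2x + 1
image of x^3: x^3 + 3x^2 + 3x + 1
image of x^4: x^4 + 4x^3 + 6x^2 + 4x + 1
image of x^5: x^5 + 5x^4 + 10x^3 + 10x^2 + 5x + 1
image of x^6: x^6 + 6x^5 + 15x^4 + 20x^3 + 15x^2 + 6x + 1
each image's coordinates form column j of the matrix


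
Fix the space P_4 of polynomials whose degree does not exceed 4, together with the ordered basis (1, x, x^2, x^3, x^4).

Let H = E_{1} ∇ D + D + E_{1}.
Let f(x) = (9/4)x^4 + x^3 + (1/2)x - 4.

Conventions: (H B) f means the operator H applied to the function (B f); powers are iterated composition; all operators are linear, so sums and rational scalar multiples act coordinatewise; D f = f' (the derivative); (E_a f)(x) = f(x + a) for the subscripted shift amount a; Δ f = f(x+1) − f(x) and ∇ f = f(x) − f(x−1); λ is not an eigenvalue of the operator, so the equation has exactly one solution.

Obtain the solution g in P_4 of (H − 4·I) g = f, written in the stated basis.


write g with unknown coordinates in the stated basis and equate coefficients in (H − 4·I) g = f
solving from the highest basis element down gives g = -(3/4)x^4 - (7/3)x^3 - (55/6)x^2 - (421/18)x - 3001/108
check: H g = -(3/4)x^4 - (25/3)x^3 - (110/3)x^2 - (1675/18)x - 3109/27
so H g − 4·g = (9/4)x^4 + x^3 + (1/2)x - 4 = f ✓

the result is g(x) = -(3/4)x^4 - (7/3)x^3 - (55/6)x^2 - (421/18)x - 3001/108


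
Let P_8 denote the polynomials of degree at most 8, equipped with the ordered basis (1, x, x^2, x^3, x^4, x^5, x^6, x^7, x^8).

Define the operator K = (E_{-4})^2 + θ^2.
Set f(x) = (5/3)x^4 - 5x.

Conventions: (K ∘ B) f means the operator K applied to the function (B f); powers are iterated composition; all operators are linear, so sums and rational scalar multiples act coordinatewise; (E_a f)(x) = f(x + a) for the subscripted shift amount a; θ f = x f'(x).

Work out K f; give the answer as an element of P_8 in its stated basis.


E_{-4} f = (5/3)x^4 - (80/3)x^3 + 160x^2 - (1295/3)x + 1340/3
E_{-4} E_{-4} f = (5/3)x^4 - (160/3)x^3 + 640x^2 - (10255/3)x + 20600/3
θ f = (20/3)x^4 - 5x
θ θ f = (80/3)x^4 - 5x
((E_{-4})^2 + θ^2) f = (85/3)x^4 - (160/3)x^3 + 640x^2 - (10270/3)x + 20600/3

the image equals g(x) = (85/3)x^4 - (160/3)x^3 + 640x^2 - (10270/3)x + 20600/3


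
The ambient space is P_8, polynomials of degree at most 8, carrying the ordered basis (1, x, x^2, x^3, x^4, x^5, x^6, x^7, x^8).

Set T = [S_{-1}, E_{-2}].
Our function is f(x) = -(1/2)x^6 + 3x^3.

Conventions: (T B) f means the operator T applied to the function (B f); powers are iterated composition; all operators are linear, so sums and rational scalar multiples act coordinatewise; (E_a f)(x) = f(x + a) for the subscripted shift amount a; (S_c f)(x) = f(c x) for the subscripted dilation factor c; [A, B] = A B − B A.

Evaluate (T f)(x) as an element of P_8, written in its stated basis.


E_{-2} f = -(1/2)x^6 + 6x^5 - 30x^4 + 83x^3 - 138x^2 + 132x - 56
S_{-1} E_{-2} f = -(1/2)x^6 - 6x^5 - 30x^4 - 83x^3 - 138x^2 - 132x - 56
S_{-1} f = -(1/2)x^6 - 3x^3
E_{-2} S_{-1} f = -(1/2)x^6 + 6x^5 - 30x^4 + 77x^3 - 102x^2 + 60x - 8
[S_{-1}, E_{-2}] f = -12x^5 - 160x^3 - 36x^2 - 192x - 48

the result is g(x) = -12x^5 - 160x^3 - 36x^2 - 192x - 48


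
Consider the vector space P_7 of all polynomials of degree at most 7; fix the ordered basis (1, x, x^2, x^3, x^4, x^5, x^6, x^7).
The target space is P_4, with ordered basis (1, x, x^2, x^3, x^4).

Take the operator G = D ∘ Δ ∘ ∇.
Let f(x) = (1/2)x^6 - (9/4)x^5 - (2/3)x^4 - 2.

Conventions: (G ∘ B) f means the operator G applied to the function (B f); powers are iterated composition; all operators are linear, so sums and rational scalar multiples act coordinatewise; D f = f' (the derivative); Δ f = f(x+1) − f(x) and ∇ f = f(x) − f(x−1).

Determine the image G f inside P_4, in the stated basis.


∇ f = 3x^5 - (75/4)x^4 + (179/6)x^3 - 26x^2 + (139/12)x - 25/12
Δ ∇ f = 15x^4 - 45x^3 + 7x^2 - (45/2)x - 1/3
D Δ ∇ f = 60x^3 - 135x^2 + 14x - 45/2

g(x) = 60x^3 - 135x^2 + 14x - 45/2


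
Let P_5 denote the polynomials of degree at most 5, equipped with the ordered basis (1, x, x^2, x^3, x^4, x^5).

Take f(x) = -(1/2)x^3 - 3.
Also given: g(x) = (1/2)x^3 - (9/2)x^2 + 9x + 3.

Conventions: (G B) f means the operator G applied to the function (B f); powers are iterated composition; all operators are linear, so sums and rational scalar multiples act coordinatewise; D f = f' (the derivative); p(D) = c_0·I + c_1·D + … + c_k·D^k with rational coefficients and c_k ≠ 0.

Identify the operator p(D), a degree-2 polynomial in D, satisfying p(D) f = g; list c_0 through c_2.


c_0 = -1, c_1 = 3, c_2 = -3

D^0 f = -(1/2)x^3 - 3
D^1 f = -(3/2)x^2
D^2 f = -3x
matching coefficients of g against c_0 f + c_1 Df + … from the top degree down determines the c_i
solution: c_0 = -1, c_1 = 3, c_2 = -3


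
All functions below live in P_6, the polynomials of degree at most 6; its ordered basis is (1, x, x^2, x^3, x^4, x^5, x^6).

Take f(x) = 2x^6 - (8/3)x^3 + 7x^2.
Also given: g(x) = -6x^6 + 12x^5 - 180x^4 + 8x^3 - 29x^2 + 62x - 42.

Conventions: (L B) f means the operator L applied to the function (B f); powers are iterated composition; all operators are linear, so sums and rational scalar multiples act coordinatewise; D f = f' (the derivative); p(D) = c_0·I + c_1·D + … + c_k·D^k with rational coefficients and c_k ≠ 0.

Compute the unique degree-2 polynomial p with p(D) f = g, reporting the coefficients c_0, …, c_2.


p(D) = -3·I + D − 3·D^2, i.e. c_0 = -3, c_1 = 1, c_2 = -3

D^0 f = 2x^6 - (8/3)x^3 + 7x^2
D^1 f = 12x^5 - 8x^2 + 14x
D^2 f = 60x^4 - 16x + 14
matching coefficients of g against c_0 f + c_1 Df + … from the top degree down determines the c_i
solution: c_0 = -3, c_1 = 1, c_2 = -3


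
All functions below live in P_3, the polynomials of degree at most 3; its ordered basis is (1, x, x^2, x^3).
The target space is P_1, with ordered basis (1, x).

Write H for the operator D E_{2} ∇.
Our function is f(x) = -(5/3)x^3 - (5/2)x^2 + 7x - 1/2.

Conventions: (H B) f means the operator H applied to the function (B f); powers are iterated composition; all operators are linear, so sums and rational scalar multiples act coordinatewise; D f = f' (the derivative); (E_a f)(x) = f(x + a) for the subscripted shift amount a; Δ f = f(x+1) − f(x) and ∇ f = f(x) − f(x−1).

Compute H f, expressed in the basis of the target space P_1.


the image equals g(x) = -10x - 20

∇ f = -5x^2 + 47/6
E_{2} ∇ f = -5x^2 - 20x - 73/6
D E_{2} ∇ f = -10x - 20


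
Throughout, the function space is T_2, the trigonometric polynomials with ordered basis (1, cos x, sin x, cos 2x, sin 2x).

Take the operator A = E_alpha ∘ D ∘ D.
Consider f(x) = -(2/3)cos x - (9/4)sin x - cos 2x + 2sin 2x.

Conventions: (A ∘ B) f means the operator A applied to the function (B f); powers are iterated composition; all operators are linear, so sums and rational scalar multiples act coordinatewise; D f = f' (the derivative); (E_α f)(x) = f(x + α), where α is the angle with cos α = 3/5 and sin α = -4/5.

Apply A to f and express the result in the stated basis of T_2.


D f = -(9/4)cos x + (2/3)sin x + 4cos 2x + 2sin 2x
D D f = (2/3)cos x + (9/4)sin x + 4cos 2x - 8sin 2x
E_alpha D D f = -(7/5)cos x + (113/60)sin x + (164/25)cos 2x + (152/25)sin 2x

the image equals g(x) = -(7/5)cos x + (113/60)sin x + (164/25)cos 2x + (152/25)sin 2x


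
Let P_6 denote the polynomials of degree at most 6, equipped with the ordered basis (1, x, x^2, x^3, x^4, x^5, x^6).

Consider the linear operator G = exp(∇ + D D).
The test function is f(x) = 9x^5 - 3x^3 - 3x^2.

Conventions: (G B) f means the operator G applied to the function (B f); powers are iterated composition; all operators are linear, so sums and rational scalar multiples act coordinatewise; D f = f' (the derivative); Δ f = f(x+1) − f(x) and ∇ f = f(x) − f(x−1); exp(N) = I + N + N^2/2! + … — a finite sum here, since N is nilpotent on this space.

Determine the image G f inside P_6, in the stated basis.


order-1 term: 45x^4 + 90x^3 + 81x^2 - 60x + 3
order-2 term: 90x^3 + 270x^2 + 306x + 33
order-3 term: 90x^2 + 270x + 222
order-4 term: 45x + 90
order-5 term: 9
the series for exp(∇ + D D) f terminates at order 5
exp(∇ + D D) f = 9x^5 + 45x^4 + 177x^3 + 438x^2 + 561x + 357

the image equals g(x) = 9x^5 + 45x^4 + 177x^3 + 438x^2 + 561x + 357


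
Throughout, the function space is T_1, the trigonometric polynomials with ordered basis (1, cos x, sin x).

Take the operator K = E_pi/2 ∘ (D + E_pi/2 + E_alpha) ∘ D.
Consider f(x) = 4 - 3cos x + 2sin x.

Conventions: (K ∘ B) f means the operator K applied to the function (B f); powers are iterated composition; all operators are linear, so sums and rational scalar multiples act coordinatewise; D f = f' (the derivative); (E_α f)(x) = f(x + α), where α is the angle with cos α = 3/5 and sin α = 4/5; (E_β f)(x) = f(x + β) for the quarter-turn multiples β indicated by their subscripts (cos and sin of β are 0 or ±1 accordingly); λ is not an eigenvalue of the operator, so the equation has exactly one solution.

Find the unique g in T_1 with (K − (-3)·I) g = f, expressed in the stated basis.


the result is g(x) = 4/3 - (2/17)cos x + (33/34)sin x

write g with unknown coordinates in the stated basis and equate coefficients in (K − (-3)·I) g = f
solving from the highest basis element down gives g = 4/3 - (2/17)cos x + (33/34)sin x
check: K g = -(45/17)cos x - (31/34)sin x
so K g − (-3)·g = 4 - 3cos x + 2sin x = f ✓


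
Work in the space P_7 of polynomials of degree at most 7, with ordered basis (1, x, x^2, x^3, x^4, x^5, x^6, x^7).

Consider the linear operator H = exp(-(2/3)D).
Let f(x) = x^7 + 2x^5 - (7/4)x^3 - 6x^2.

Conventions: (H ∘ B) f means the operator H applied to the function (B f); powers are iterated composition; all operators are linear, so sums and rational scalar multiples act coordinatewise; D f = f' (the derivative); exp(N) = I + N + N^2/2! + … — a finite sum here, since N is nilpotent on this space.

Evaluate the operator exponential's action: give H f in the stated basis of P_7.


order-1 term: -(14/3)x^6 - (20/3)x^4 + (7/2)x^2 + 8x
order-2 term: (28/3)x^5 + (80/9)x^3 - (7/3)x - 8/3
order-3 term: -(280/27)x^4 - (160/27)x^2 + 14/27
order-4 term: (560/81)x^3 + (160/81)x
order-5 term: -(224/81)x^2 - 64/243
order-6 term: (448/729)x
order-7 term: -128/2187
the series for exp(-(2/3)D) f terminates at order 7
exp(-(2/3)D) f = x^7 - (14/3)x^6 + (34/3)x^5 - (460/27)x^4 + (4553/324)x^3 - (1813/162)x^2 + (6019/729)x - 5402/2187

g(x) = x^7 - (14/3)x^6 + (34/3)x^5 - (460/27)x^4 + (4553/324)x^3 - (1813/162)x^2 + (6019/729)x - 5402/2187


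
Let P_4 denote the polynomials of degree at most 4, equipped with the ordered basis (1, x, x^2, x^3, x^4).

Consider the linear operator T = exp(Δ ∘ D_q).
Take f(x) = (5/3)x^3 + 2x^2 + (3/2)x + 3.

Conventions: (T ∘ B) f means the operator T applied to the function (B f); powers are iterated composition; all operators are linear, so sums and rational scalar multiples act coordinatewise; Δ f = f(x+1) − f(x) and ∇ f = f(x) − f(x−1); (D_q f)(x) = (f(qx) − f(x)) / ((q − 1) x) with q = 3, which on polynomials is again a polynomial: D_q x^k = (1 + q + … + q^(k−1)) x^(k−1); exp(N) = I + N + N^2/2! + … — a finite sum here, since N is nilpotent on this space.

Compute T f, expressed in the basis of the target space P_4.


g(x) = (5/3)x^3 + 2x^2 + (269/6)x + 98/3

order-1 term: (130/3)x + 89/3
the series for exp(Δ ∘ D_q) f terminates at order 1
exp(Δ ∘ D_q) f = (5/3)x^3 + 2x^2 + (269/6)x + 98/3


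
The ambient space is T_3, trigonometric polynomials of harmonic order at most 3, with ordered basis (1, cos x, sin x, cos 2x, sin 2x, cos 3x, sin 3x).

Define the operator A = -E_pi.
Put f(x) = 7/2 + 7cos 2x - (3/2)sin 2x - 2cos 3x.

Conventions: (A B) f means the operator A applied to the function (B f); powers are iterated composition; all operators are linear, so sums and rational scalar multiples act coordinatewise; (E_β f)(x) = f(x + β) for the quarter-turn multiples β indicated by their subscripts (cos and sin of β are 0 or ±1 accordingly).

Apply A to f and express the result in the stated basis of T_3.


the image equals g(x) = -7/2 - 7cos 2x + (3/2)sin 2x - 2cos 3x

E_pi f = 7/2 + 7cos 2x - (3/2)sin 2x + 2cos 3x
(-E_pi) f = -7/2 - 7cos 2x + (3/2)sin 2x - 2cos 3x


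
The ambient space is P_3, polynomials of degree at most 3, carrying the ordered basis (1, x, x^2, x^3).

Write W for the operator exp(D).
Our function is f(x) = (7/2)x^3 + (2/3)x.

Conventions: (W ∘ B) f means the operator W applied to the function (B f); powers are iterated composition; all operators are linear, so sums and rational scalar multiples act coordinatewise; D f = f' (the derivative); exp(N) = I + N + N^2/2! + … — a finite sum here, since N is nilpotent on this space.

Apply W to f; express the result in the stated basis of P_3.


order-1 term: (21/2)x^2 + 2/3
order-2 term: (21/2)x
order-3 term: 7/2
the series for exp(D) f terminates at order 3
exp(D) f = (7/2)x^3 + (21/2)x^2 + (67/6)x + 25/6

the image equals g(x) = (7/2)x^3 + (21/2)x^2 + (67/6)x + 25/6


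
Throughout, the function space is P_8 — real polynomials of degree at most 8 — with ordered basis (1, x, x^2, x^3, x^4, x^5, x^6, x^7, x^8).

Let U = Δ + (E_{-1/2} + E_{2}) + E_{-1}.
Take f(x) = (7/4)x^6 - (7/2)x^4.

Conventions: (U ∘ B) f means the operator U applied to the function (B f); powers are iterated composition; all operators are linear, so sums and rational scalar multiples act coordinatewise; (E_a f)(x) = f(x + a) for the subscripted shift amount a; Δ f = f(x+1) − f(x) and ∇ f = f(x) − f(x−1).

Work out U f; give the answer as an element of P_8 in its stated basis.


Δ f = (21/2)x^5 + (105/4)x^4 + 21x^3 + (21/4)x^2 - (7/2)x - 7/4
E_{-1/2} f = (7/4)x^6 - (21/4)x^5 + (49/16)x^4 + (21/8)x^3 - (231/64)x^2 + (91/64)x - 49/256
E_{2} f = (7/4)x^6 + 21x^5 + (203/2)x^4 + 252x^3 + 336x^2 + 224x + 56
(E_{-1/2} + E_{2}) f = (7/2)x^6 + (63/4)x^5 + (1673/16)x^4 + (2037/8)x^3 + (21273/64)x^2 + (14427/64)x + 14287/256
E_{-1} f = (7/4)x^6 - (21/2)x^5 + (91/4)x^4 - 21x^3 + (21/4)x^2 + (7/2)x - 7/4
(Δ + (E_{-1/2} + E_{2}) + E_{-1}) f = (21/4)x^6 + (63/4)x^5 + (2457/16)x^4 + (2037/8)x^3 + (21945/64)x^2 + (14427/64)x + 13391/256

g(x) = (21/4)x^6 + (63/4)x^5 + (2457/16)x^4 + (2037/8)x^3 + (21945/64)x^2 + (14427/64)x + 13391/256


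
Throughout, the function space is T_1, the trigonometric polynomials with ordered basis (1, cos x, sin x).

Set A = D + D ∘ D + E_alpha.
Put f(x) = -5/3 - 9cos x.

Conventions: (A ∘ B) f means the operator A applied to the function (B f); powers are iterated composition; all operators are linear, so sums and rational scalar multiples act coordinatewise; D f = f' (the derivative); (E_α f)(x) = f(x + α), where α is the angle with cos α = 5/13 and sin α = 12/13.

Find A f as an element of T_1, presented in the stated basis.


the image equals g(x) = -5/3 + (72/13)cos x + (225/13)sin x

D f = 9sin x
D f = 9sin x
D D f = 9cos x
E_alpha f = -5/3 - (45/13)cos x + (108/13)sin x
(D + D ∘ D + E_alpha) f = -5/3 + (72/13)cos x + (225/13)sin x


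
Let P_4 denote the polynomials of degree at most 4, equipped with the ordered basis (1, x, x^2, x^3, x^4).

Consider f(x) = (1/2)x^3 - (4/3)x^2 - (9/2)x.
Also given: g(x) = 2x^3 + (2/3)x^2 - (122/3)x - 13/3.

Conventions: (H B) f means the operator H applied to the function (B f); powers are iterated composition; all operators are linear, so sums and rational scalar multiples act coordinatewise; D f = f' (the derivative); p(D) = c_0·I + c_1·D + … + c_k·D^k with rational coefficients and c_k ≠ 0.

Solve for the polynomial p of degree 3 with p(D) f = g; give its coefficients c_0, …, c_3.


p(D) = 4·I + 4·D − 4·D^2 + D^3, i.e. c_0 = 4, c_1 = 4, c_2 = -4, c_3 = 1

D^0 f = (1/2)x^3 - (4/3)x^2 - (9/2)x
D^1 f = (3/2)x^2 - (8/3)x - 9/2
D^2 f = 3x - 8/3
D^3 f = 3
matching coefficients of g against c_0 f + c_1 Df + … from the top degree down determines the c_i
solution: c_0 = 4, c_1 = 4, c_2 = -4, c_3 = 1


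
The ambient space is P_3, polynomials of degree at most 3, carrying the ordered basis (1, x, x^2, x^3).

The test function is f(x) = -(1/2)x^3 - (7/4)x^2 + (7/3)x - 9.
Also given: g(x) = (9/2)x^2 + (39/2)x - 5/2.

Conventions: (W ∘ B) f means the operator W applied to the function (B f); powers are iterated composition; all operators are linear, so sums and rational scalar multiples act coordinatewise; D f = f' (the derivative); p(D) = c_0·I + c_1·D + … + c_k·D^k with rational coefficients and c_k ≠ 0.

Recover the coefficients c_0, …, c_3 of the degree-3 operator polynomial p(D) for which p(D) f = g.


D^0 f = -(1/2)x^3 - (7/4)x^2 + (7/3)x - 9
D^1 f = -(3/2)x^2 - (7/2)x + 7/3
D^2 f = -3x - 7/2
D^3 f = -3
matching coefficients of g against c_0 f + c_1 Df + … from the top degree down determines the c_i
solution: c_0 = 0, c_1 = -3, c_2 = -3, c_3 = 2

c_0 = 0, c_1 = -3, c_2 = -3, c_3 = 2


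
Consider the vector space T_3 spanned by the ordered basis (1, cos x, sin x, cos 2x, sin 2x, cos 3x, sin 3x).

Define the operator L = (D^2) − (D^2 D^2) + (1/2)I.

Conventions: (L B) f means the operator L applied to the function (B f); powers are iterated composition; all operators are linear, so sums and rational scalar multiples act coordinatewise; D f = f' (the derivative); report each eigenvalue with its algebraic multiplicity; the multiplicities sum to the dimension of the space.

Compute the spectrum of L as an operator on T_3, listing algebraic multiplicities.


λ = -179/2 (multiplicity 2), λ = -39/2 (multiplicity 2), λ = -3/2 (multiplicity 2), λ = 1/2 (multiplicity 1)

image of 1: 1/2
image of cos x: -(3/2)cos x
image of sin x: -(3/2)sin x
image of cos 2x: -(39/2)cos 2x
image of sin 2x: -(39/2)sin 2x
image of cos 3x: -(179/2)cos 3x
image of sin 3x: -(179/2)sin 3x
the matrix is diagonal; its diagonal is (1/2, -3/2, -3/2, -39/2, -39/2, -179/2, -179/2)
for a triangular matrix the eigenvalues are the diagonal entries, with algebraic multiplicity their repetition count


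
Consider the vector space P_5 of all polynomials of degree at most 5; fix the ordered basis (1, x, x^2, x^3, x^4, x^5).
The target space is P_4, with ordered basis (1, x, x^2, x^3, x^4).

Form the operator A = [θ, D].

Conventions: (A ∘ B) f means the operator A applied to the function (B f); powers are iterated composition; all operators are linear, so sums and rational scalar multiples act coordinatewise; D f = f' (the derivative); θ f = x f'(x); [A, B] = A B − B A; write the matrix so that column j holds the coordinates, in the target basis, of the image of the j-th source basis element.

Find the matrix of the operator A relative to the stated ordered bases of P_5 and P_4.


the matrix is [[0, -1, 0, 0, 0, 0]; [0, 0, -2, 0, 0, 0]; [0, 0, 0, -3, 0, 0]; [0, 0, 0, 0, -4, 0]; [0, 0, 0, 0, 0, -5]] (rows listed top to bottom)

image of 1: 0
image of x: -1
image of x^2: -2x
image of x^3: -3x^2
image of x^4: -4x^3
image of x^5: -5x^4
each image's coordinates form column j of the matrix


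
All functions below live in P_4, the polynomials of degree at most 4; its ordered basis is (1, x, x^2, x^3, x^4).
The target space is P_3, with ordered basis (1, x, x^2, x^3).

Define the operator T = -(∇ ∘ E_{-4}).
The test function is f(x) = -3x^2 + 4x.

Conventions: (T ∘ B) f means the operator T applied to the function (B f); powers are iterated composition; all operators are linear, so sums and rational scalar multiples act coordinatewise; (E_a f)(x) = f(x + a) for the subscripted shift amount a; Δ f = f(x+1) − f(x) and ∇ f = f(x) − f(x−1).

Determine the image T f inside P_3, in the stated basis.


E_{-4} f = -3x^2 + 28x - 64
∇ E_{-4} f = -6x + 31
(-(∇ ∘ E_{-4})) f = 6x - 31

g(x) = 6x - 31


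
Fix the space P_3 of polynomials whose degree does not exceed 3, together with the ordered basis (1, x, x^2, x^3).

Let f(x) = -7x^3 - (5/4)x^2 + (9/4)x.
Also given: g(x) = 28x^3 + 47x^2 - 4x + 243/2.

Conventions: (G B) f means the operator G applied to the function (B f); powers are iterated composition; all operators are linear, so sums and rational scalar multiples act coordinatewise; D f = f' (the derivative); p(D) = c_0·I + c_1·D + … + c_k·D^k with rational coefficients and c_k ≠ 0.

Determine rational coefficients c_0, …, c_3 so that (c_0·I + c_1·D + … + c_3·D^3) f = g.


c_0 = -4, c_1 = -2, c_2 = 0, c_3 = -3

D^0 f = -7x^3 - (5/4)x^2 + (9/4)x
D^1 f = -21x^2 - (5/2)x + 9/4
D^2 f = -42x - 5/2
D^3 f = -42
matching coefficients of g against c_0 f + c_1 Df + … from the top degree down determines the c_i
solution: c_0 = -4, c_1 = -2, c_2 = 0, c_3 = -3


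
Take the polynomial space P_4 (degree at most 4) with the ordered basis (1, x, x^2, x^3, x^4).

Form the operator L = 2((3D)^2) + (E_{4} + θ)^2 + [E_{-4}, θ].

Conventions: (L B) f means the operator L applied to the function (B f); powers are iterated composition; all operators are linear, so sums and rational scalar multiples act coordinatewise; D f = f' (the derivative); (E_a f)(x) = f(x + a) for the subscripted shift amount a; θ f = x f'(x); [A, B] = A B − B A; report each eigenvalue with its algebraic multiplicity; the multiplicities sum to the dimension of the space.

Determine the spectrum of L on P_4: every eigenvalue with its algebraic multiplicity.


λ = 1 (multiplicity 1), λ = 4 (multiplicity 1), λ = 9 (multiplicity 1), λ = 16 (multiplicity 1), λ = 25 (multiplicity 1)

image of 1: 1
image of x: 4x + 8
image of x^2: 9x^2 + 32x + 164
image of x^3: 16x^3 + 72x^2 + 588x + 512
image of x^4: 25x^4 + 128x^3 + 1368x^2 + 2560x + 6144
the matrix is upper triangular; its diagonal is (1, 4, 9, 16, 25)
for a triangular matrix the eigenvalues are the diagonal entries, with algebraic multiplicity their repetition count


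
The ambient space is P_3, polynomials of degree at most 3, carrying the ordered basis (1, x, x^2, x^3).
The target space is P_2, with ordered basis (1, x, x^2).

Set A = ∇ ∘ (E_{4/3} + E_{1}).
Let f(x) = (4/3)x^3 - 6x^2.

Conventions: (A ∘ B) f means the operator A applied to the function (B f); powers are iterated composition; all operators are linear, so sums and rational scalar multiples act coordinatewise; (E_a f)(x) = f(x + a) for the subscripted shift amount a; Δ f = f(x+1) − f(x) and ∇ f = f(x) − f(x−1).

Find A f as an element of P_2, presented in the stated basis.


E_{4/3} f = (4/3)x^3 - (2/3)x^2 - (80/9)x - 608/81
E_{1} f = (4/3)x^3 - 2x^2 - 8x - 14/3
(E_{4/3} + E_{1}) f = (8/3)x^3 - (8/3)x^2 - (152/9)x - 986/81
∇ (E_{4/3} + E_{1}) f = 8x^2 - (40/3)x - 104/9

the result is g(x) = 8x^2 - (40/3)x - 104/9


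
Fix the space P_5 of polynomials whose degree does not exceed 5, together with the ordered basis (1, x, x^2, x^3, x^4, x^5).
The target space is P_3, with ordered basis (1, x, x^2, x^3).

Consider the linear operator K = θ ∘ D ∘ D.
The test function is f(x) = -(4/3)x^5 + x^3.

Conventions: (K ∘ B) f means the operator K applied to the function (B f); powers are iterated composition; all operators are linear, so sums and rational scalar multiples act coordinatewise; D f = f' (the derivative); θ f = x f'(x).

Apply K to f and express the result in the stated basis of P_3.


D f = -(20/3)x^4 + 3x^2
D D f = -(80/3)x^3 + 6x
θ D D f = -80x^3 + 6x

the image equals g(x) = -80x^3 + 6x


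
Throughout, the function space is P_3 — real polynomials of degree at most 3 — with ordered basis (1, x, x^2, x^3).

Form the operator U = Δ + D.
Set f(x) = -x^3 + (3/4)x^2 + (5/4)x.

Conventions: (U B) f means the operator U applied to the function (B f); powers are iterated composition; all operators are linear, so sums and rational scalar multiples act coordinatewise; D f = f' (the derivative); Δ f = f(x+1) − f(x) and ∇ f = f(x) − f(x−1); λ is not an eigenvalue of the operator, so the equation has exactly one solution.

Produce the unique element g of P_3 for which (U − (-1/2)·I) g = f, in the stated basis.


write g with unknown coordinates in the stated basis and equate coefficients in (U − (-1/2)·I) g = f
solving from the highest basis element down gives g = -2x^3 + (51/2)x^2 - (379/2)x + 711
check: U g = -12x^2 + 96x - 711/2
so U g − (-1/2)·g = -x^3 + (3/4)x^2 + (5/4)x = f ✓

the result is g(x) = -2x^3 + (51/2)x^2 - (379/2)x + 711


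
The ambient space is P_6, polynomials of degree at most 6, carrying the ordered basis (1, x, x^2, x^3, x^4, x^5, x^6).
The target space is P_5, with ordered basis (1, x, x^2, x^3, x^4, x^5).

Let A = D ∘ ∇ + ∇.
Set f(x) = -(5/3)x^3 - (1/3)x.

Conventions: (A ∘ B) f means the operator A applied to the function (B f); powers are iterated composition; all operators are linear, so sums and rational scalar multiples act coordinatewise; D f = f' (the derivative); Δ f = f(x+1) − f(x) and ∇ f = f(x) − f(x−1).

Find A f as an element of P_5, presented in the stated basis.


the result is g(x) = -5x^2 - 5x + 3

∇ f = -5x^2 + 5x - 2
D ∇ f = -10x + 5
∇ f = -5x^2 + 5x - 2
(D ∘ ∇ + ∇) f = -5x^2 - 5x + 3


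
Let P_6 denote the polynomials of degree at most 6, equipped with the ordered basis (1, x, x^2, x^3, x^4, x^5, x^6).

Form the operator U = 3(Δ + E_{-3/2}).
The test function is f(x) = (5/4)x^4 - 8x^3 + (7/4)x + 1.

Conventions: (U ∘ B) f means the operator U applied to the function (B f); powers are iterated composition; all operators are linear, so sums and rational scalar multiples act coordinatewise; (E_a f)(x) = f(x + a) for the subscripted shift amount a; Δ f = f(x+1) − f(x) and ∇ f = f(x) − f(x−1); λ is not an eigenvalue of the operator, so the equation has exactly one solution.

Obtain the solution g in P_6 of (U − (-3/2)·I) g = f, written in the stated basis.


g(x) = (5/18)x^4 - (38/27)x^3 - (271/54)x^2 + (644/81)x + 40415/3888

write g with unknown coordinates in the stated basis and equate coefficients in (U − (-3/2)·I) g = f
solving from the highest basis element down gives g = (5/18)x^4 - (38/27)x^3 - (271/54)x^2 + (644/81)x + 40415/3888
check: U g = (5/6)x^4 - (53/9)x^3 + (271/36)x^2 - (1099/108)x - 37823/2592
so U g − (-3/2)·g = (5/4)x^4 - 8x^3 + (7/4)x + 1 = f ✓


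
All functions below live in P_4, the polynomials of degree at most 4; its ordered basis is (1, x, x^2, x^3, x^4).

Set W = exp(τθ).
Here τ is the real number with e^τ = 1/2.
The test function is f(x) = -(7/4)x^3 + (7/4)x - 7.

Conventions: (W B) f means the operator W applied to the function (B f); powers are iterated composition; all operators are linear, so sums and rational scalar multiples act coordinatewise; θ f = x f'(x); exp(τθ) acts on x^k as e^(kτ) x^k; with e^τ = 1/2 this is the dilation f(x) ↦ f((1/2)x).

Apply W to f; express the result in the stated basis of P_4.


exp(τθ) x^k = e^(kτ) x^k; with e^τ = 1/2 this sends x^k to (1/2)^k x^k
x ↦ 1/2 x
x^3 ↦ 1/8 x^3
applying this coordinatewise to f: exp(τθ) f = -(7/32)x^3 + (7/8)x - 7

g(x) = -(7/32)x^3 + (7/8)x - 7


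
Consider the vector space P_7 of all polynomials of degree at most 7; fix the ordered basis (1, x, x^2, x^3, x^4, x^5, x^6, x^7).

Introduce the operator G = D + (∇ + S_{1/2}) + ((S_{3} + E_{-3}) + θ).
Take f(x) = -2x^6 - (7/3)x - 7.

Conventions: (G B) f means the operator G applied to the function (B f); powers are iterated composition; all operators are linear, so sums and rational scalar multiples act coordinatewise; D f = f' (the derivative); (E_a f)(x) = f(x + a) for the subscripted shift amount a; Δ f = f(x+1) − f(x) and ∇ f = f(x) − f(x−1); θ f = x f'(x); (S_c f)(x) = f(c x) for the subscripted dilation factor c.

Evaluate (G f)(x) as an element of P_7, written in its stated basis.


D f = -12x^5 - 7/3
∇ f = -12x^5 + 30x^4 - 40x^3 + 30x^2 - 12x - 1/3
S_{1/2} f = -(1/32)x^6 - (7/6)x - 7
(∇ + S_{1/2}) f = -(1/32)x^6 - 12x^5 + 30x^4 - 40x^3 + 30x^2 - (79/6)x - 22/3
S_{3} f = -1458x^6 - 7x - 7
E_{-3} f = -2x^6 + 36x^5 - 270x^4 + 1080x^3 - 2430x^2 + (8741/3)x - 1458
(S_{3} + E_{-3}) f = -1460x^6 + 36x^5 - 270x^4 + 1080x^3 - 2430x^2 + (8720/3)x - 1465
θ f = -12x^6 - (7/3)x
((S_{3} + E_{-3}) + θ) f = -1472x^6 + 36x^5 - 270x^4 + 1080x^3 - 2430x^2 + (8713/3)x - 1465
(D + (∇ + S_{1/2}) + ((S_{3} + E_{-3}) + θ)) f = -(47105/32)x^6 + 12x^5 - 240x^4 + 1040x^3 - 2400x^2 + (17347/6)x - 4424/3

the result is g(x) = -(47105/32)x^6 + 12x^5 - 240x^4 + 1040x^3 - 2400x^2 + (17347/6)x - 4424/3


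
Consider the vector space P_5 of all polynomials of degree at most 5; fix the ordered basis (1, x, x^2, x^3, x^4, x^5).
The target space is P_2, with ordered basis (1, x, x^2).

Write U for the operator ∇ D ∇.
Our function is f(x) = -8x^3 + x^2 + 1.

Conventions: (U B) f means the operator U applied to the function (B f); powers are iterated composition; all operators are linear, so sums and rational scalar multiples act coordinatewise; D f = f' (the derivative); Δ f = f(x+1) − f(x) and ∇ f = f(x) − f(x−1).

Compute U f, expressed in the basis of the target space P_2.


g(x) = -48

∇ f = -24x^2 + 26x - 9
D ∇ f = -48x + 26
∇ D ∇ f = -48


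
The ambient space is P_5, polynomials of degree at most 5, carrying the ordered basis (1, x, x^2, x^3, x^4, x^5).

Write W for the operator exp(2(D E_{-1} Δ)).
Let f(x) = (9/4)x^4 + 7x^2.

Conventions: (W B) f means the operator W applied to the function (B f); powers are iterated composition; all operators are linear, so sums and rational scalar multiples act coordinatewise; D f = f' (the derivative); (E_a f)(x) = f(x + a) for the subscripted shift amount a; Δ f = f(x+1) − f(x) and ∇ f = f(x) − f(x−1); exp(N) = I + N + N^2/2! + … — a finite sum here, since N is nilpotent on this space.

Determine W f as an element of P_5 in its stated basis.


order-1 term: 54x^2 - 54x + 46
order-2 term: 108
the series for exp(2(D E_{-1} Δ)) f terminates at order 2
exp(2(D E_{-1} Δ)) f = (9/4)x^4 + 61x^2 - 54x + 154

g(x) = (9/4)x^4 + 61x^2 - 54x + 154


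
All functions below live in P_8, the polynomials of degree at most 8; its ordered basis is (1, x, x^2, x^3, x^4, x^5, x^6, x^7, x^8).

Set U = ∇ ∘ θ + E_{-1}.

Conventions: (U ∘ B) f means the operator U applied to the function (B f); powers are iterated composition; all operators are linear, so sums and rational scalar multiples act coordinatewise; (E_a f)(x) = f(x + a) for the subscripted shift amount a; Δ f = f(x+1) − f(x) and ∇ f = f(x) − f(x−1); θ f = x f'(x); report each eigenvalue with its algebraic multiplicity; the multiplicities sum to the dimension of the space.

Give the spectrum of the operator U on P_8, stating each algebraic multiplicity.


image of 1: 1
image of x: x
image of x^2: x^2 + 2x - 1
image of x^3: x^3 + 6x^2 - 6x + 2
image of x^4: x^4 + 12x^3 - 18x^2 + 12x - 3
image of x^5: x^5 + 20x^4 - 40x^3 + 40x^2 - 20x + 4
image of x^6: x^6 + 30x^5 - 75x^4 + 100x^3 - 75x^2 + 30x - 5
image of x^7: x^7 + 42x^6 - 126x^5 + 210x^4 - 210x^3 + 126x^2 - 42x + 6
image of x^8: x^8 + 56x^7 - 196x^6 + 392x^5 - 490x^4 + 392x^3 - 196x^2 + 56x - 7
the matrix is upper triangular; its diagonal is (1, 1, 1, 1, 1, 1, 1, 1, 1)
for a triangular matrix the eigenvalues are the diagonal entries, with algebraic multiplicity their repetition count

λ = 1 (multiplicity 9)


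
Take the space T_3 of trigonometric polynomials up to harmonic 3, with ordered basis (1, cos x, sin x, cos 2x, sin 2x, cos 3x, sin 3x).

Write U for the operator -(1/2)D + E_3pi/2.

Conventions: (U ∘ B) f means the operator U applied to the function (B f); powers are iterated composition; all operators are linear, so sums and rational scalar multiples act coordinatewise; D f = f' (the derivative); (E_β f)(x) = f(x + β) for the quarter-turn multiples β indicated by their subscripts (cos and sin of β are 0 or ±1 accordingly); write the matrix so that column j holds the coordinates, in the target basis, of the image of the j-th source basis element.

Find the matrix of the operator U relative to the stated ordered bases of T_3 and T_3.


the matrix is [[1, 0, 0, 0, 0, 0, 0]; [0, 0, -3/2, 0, 0, 0, 0]; [0, 3/2, 0, 0, 0, 0, 0]; [0, 0, 0, -1, -1, 0, 0]; [0, 0, 0, 1, -1, 0, 0]; [0, 0, 0, 0, 0, 0, -1/2]; [0, 0, 0, 0, 0, 1/2, 0]] (rows listed top to bottom)

image of 1: 1
image of cos x: (3/2)sin x
image of sin x: -(3/2)cos x
image of cos 2x: -cos 2x + sin 2x
image of sin 2x: -cos 2x - sin 2x
image of cos 3x: (1/2)sin 3x
image of sin 3x: -(1/2)cos 3x
each image's coordinates form column j of the matrix


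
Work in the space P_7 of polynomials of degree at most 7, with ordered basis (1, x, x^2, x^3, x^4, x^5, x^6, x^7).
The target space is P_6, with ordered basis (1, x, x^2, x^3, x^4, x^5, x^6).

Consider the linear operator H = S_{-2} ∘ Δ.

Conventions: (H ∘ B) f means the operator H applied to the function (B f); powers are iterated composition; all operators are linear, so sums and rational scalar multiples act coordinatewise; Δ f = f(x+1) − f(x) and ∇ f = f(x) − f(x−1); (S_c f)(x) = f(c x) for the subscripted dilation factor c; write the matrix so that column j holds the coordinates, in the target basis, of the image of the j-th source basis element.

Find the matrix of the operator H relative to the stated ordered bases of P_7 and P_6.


the matrix is [[0, 1, 1, 1, 1, 1, 1, 1]; [0, 0, -4, -6, -8, -10, -12, -14]; [0, 0, 0, 12, 24, 40, 60, 84]; [0, 0, 0, 0, -32, -80, -160, -280]; [0, 0, 0, 0, 0, 80, 240, 560]; [0, 0, 0, 0, 0, 0, -192, -672]; [0, 0, 0, 0, 0, 0, 0, 448]] (rows listed top to bottom)

image of 1: 0
image of x: 1
image of x^2: -4x + 1
image of x^3: 12x^2 - 6x + 1
image of x^4: -32x^3 + 24x^2 - 8x + 1
image of x^5: 80x^4 - 80x^3 + 40x^2 - 10x + 1
image of x^6: -192x^5 + 240x^4 - 160x^3 + 60x^2 - 12x + 1
image of x^7: 448x^6 - 672x^5 + 560x^4 - 280x^3 + 84x^2 - 14x + 1
each image's coordinates form column j of the matrix


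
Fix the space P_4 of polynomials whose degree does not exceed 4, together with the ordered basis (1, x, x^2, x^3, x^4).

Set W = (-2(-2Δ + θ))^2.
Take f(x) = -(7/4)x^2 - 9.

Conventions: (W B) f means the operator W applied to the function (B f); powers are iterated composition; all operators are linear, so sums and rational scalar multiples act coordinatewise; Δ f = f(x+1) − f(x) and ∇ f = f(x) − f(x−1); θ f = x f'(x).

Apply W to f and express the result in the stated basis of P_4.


the result is g(x) = -28x^2 + 84x - 28

Δ f = -(7/2)x - 7/4
(-2Δ) f = 7x + 7/2
θ f = -(7/2)x^2
(-2Δ + θ) f = -(7/2)x^2 + 7x + 7/2
(-2(-2Δ + θ)) f = 7x^2 - 14x - 7
Δ (-2(-2Δ + θ)) f = 14x - 7
(-2Δ) (-2(-2Δ + θ)) f = -28x + 14
θ (-2(-2Δ + θ)) f = 14x^2 - 14x
(-2Δ + θ) (-2(-2Δ + θ)) f = 14x^2 - 42x + 14
(-2(-2Δ + θ)) (-2(-2Δ + θ)) f = -28x^2 + 84x - 28


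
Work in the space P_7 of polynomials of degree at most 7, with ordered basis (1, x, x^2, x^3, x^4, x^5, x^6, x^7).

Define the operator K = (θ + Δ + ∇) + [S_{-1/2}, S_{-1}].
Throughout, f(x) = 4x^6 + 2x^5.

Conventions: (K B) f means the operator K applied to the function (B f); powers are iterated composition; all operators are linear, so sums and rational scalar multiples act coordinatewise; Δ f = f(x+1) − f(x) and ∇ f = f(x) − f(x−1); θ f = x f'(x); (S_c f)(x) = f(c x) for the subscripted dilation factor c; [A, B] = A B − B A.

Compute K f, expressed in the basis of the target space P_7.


θ f = 24x^6 + 10x^5
Δ f = 24x^5 + 70x^4 + 100x^3 + 80x^2 + 34x + 6
∇ f = 24x^5 - 50x^4 + 60x^3 - 40x^2 + 14x - 2
(θ + Δ + ∇) f = 24x^6 + 58x^5 + 20x^4 + 160x^3 + 40x^2 + 48x + 4
S_{-1} f = 4x^6 - 2x^5
S_{-1/2} S_{-1} f = (1/16)x^6 + (1/16)x^5
S_{-1/2} f = (1/16)x^6 - (1/16)x^5
S_{-1} S_{-1/2} f = (1/16)x^6 + (1/16)x^5
[S_{-1/2}, S_{-1}] f = 0
((θ + Δ + ∇) + [S_{-1/2}, S_{-1}]) f = 24x^6 + 58x^5 + 20x^4 + 160x^3 + 40x^2 + 48x + 4

the result is g(x) = 24x^6 + 58x^5 + 20x^4 + 160x^3 + 40x^2 + 48x + 4


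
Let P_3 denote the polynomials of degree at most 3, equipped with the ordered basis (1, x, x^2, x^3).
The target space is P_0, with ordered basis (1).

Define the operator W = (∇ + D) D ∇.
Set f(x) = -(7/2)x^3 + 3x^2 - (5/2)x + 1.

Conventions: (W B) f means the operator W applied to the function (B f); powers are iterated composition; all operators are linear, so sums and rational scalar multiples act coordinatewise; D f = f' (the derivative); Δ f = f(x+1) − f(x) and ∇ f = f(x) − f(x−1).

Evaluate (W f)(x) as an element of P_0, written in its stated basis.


∇ f = -(21/2)x^2 + (33/2)x - 9
D ∇ f = -21x + 33/2
∇ D ∇ f = -21
D D ∇ f = -21
(∇ + D) D ∇ f = -42

the image equals g(x) = -42


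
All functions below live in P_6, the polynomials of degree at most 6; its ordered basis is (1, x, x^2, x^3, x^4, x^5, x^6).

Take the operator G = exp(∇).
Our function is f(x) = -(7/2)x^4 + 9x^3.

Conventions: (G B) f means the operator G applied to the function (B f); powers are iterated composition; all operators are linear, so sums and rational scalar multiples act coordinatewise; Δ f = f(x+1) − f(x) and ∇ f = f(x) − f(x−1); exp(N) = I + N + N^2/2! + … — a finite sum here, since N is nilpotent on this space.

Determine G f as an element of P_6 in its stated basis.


order-1 term: -14x^3 + 48x^2 - 41x + 25/2
order-2 term: -21x^2 + 69x - 103/2
order-3 term: -14x + 30
order-4 term: -7/2
the series for exp(∇) f terminates at order 4
exp(∇) f = -(7/2)x^4 - 5x^3 + 27x^2 + 14x - 25/2

the result is g(x) = -(7/2)x^4 - 5x^3 + 27x^2 + 14x - 25/2


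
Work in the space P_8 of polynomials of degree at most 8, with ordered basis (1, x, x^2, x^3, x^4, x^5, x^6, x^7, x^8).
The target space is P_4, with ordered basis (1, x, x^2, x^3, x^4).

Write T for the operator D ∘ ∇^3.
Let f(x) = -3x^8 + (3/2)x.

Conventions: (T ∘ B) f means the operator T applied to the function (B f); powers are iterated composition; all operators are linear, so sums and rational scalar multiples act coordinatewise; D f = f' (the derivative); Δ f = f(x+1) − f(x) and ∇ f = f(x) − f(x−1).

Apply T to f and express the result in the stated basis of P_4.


∇ f = -24x^7 + 84x^6 - 168x^5 + 210x^4 - 168x^3 + 84x^2 - 24x + 9/2
∇ ∇ f = -168x^6 + 1008x^5 - 2940x^4 + 5040x^3 - 5208x^2 + 3024x - 762
∇ ∇ ∇ f = -1008x^5 + 7560x^4 - 25200x^3 + 45360x^2 - 43344x + 17388
D ∇^3 f = -5040x^4 + 30240x^3 - 75600x^2 + 90720x - 43344

the result is g(x) = -5040x^4 + 30240x^3 - 75600x^2 + 90720x - 43344


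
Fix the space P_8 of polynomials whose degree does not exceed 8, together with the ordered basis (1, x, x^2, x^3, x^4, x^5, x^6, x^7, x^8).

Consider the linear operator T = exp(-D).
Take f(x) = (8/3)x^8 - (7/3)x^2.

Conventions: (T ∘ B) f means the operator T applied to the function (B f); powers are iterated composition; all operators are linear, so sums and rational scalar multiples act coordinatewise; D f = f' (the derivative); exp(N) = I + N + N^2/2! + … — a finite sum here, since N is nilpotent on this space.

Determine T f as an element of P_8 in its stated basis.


order-1 term: -(64/3)x^7 + (14/3)x
order-2 term: (224/3)x^6 - 7/3
order-3 term: -(448/3)x^5
order-4 term: (560/3)x^4
order-5 term: -(448/3)x^3
order-6 term: (224/3)x^2
order-7 term: -(64/3)x
order-8 term: 8/3
the series for exp(-D) f terminates at order 8
exp(-D) f = (8/3)x^8 - (64/3)x^7 + (224/3)x^6 - (448/3)x^5 + (560/3)x^4 - (448/3)x^3 + (217/3)x^2 - (50/3)x + 1/3

the result is g(x) = (8/3)x^8 - (64/3)x^7 + (224/3)x^6 - (448/3)x^5 + (560/3)x^4 - (448/3)x^3 + (217/3)x^2 - (50/3)x + 1/3
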